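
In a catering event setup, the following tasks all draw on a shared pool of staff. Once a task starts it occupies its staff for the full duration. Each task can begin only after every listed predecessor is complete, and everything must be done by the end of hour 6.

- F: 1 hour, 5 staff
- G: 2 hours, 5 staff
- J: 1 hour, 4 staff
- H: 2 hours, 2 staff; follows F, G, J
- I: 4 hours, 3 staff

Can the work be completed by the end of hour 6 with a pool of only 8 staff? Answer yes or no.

yes

Schedule F@1, G@2, J@4, H@5, I@1: h1:8  h2:8  h3:8  h4:7  h5:2  h6:2 — peak 8 ≤ 8.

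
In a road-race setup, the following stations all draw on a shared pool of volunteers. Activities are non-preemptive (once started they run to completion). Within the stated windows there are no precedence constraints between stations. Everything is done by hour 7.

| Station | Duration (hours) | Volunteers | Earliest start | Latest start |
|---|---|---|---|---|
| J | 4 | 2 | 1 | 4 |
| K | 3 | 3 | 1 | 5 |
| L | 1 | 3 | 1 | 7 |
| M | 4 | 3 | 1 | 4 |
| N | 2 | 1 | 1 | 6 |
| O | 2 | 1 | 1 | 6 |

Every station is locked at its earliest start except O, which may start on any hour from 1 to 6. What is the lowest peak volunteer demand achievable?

12

O@1: h1:13  h2:10  h3:8  h4:5  h5:0  h6:0  h7:0 → peak 13
O@2: h1:12  h2:10  h3:9  h4:5  h5:0  h6:0  h7:0 → peak 12
O@3: h1:12  h2:9  h3:9  h4:6  h5:0  h6:0  h7:0 → peak 12
O@4: h1:12  h2:9  h3:8  h4:6  h5:1  h6:0  h7:0 → peak 12
O@5: h1:12  h2:9  h3:8  h4:5  h5:1  h6:1  h7:0 → peak 12
O@6: h1:12  h2:9  h3:8  h4:5  h5:0  h6:1  h7:1 → peak 12
Best is O@2, peak 12.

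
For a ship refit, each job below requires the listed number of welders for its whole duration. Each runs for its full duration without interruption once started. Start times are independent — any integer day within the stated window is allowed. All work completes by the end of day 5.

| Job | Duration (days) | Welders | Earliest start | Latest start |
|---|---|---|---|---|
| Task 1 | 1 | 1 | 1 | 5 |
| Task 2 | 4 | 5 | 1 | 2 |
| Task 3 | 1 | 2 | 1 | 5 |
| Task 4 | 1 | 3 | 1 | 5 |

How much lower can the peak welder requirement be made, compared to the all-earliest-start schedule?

Early-start peak: d1:11  d2:5  d3:5  d4:5  d5:0 ⇒ 11.
Leveled (Task 1@1, Task 2@1, Task 3@5, Task 4@5): d1:6  d2:5  d3:5  d4:5  d5:5 ⇒ 6.
Reduction 11 − 6 = 5.

5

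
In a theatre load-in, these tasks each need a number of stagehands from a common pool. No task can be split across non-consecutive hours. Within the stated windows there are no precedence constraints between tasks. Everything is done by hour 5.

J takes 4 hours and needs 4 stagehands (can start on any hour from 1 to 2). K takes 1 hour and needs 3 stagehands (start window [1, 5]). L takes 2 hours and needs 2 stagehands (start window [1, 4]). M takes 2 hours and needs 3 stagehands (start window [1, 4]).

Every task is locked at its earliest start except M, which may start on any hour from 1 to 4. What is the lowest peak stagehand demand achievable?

9

M@1: h1:12  h2:9  h3:4  h4:4  h5:0 → peak 12
M@2: h1:9  h2:9  h3:7  h4:4  h5:0 → peak 9
M@3: h1:9  h2:6  h3:7  h4:7  h5:0 → peak 9
M@4: h1:9  h2:6  h3:4  h4:7  h5:3 → peak 9
Best is M@2, peak 9.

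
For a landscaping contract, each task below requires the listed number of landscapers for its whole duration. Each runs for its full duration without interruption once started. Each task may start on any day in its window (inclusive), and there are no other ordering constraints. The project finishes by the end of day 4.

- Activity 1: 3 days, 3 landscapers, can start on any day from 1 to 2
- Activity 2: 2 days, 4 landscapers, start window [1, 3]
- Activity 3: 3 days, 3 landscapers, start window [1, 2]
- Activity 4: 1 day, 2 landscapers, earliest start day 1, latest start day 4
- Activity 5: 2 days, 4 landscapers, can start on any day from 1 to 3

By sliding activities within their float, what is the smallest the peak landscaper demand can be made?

10

Early-start (Activity 1@1, Activity 2@1, Activity 3@1, Activity 4@1, Activity 5@1) gives peak 16: d1:16  d2:14  d3:6  d4:0.
Shift Activity 4→4, Activity 5→3.
Schedule Activity 1@1, Activity 2@1, Activity 3@1, Activity 4@4, Activity 5@3: d1:10  d2:10  d3:10  d4:6 — peak 10.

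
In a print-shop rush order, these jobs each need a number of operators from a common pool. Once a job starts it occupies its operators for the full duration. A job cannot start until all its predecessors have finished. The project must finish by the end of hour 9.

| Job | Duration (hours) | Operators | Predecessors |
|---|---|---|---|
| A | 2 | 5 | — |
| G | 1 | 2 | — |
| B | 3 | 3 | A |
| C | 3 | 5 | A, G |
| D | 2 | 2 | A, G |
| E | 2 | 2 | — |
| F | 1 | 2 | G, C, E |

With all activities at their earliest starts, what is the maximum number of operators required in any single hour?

10

Early-start schedule: A@1, G@1, B@3, C@3, D@3, E@1, F@6.
Load per hour: hour 1: 9, hour 2: 7, hour 3: 10, hour 4: 10, hour 5: 8, hour 6: 2, hour 7: 0, hour 8: 0, hour 9: 0.
Peak is 10.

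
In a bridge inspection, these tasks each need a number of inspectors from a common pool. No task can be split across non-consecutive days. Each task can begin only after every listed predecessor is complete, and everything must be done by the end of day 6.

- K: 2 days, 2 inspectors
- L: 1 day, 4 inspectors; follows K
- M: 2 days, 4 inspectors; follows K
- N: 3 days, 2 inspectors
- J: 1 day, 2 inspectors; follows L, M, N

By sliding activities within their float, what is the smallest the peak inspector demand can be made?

Early-start (K@1, L@3, M@3, N@1, J@5) gives peak 10: d1:4  d2:4  d3:10  d4:4  d5:2  d6:0.
Shift M→4, J→6.
Schedule K@1, L@3, M@4, N@1, J@6: d1:4  d2:4  d3:6  d4:4  d5:4  d6:2 — peak 6.

6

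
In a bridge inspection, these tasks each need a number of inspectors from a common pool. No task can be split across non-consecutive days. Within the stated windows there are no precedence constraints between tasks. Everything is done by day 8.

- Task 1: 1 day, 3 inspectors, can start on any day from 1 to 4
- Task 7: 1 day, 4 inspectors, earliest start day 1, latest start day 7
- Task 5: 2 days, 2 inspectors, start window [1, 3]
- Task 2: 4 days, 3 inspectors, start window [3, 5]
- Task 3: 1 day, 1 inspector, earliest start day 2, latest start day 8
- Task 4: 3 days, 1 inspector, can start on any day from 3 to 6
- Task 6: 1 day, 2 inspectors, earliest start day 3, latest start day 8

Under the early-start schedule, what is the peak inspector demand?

9

Early-start schedule: Task 1@1, Task 7@1, Task 5@1, Task 2@3, Task 3@2, Task 4@3, Task 6@3.
Load per day: day 1: 9, day 2: 3, day 3: 6, day 4: 4, day 5: 4, day 6: 3, day 7: 0, day 8: 0.
Peak is 9.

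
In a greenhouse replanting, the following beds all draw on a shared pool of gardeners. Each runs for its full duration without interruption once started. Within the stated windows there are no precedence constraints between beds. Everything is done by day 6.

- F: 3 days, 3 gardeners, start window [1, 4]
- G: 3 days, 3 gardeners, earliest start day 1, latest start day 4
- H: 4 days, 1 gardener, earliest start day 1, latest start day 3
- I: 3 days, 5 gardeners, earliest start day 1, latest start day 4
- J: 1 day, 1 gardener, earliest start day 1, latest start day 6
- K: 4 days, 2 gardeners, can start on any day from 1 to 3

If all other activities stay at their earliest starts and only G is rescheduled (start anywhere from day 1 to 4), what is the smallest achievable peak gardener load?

G@1: d1:15  d2:14  d3:14  d4:3  d5:0  d6:0 → peak 15
G@2: d1:12  d2:14  d3:14  d4:6  d5:0  d6:0 → peak 14
G@3: d1:12  d2:11  d3:14  d4:6  d5:3  d6:0 → peak 14
G@4: d1:12  d2:11  d3:11  d4:6  d5:3  d6:3 → peak 12
Best is G@4, peak 12.

12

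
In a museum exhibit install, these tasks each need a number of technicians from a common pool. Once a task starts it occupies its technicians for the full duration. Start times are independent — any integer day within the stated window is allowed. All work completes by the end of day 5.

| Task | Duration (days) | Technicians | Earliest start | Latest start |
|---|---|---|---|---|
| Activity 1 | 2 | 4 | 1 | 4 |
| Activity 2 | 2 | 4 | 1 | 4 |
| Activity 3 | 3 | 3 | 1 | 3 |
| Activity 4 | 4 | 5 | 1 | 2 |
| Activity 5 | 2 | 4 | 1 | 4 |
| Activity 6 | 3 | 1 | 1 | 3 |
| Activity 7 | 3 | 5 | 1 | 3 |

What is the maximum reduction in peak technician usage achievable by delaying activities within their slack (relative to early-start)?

Early-start peak: d1:26  d2:26  d3:14  d4:5  d5:0 ⇒ 26.
Leveled (Activity 1@1, Activity 2@1, Activity 3@1, Activity 4@1, Activity 5@4, Activity 6@3, Activity 7@3): d1:16  d2:16  d3:14  d4:15  d5:10 ⇒ 16.
Reduction 26 − 16 = 10.

10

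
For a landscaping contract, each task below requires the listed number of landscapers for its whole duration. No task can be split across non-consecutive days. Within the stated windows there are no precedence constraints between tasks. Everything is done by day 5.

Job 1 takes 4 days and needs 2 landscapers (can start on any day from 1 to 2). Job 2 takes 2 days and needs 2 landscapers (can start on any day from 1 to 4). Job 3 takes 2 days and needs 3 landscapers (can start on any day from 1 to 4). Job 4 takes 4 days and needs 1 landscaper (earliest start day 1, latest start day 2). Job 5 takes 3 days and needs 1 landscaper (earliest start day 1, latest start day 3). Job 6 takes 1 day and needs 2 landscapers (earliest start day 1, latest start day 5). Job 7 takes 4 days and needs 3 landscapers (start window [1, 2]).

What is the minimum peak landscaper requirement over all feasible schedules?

9

Early-start (Job 1@1, Job 2@1, Job 3@1, Job 4@1, Job 5@1, Job 6@1, Job 7@1) gives peak 14: d1:14  d2:12  d3:7  d4:6  d5:0.
Shift Job 3→4, Job 7→2.
Schedule Job 1@1, Job 2@1, Job 3@4, Job 4@1, Job 5@1, Job 6@1, Job 7@2: d1:8  d2:9  d3:7  d4:9  d5:6 — peak 9.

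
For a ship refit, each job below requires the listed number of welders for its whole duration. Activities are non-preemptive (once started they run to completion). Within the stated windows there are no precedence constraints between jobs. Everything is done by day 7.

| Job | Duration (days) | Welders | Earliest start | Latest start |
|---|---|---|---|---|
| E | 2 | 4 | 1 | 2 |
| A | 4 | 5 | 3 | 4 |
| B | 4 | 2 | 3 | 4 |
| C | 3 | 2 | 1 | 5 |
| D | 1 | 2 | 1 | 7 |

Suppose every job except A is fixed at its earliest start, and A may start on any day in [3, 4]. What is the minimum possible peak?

A@3: d1:8  d2:6  d3:9  d4:7  d5:7  d6:7  d7:0 → peak 9
A@4: d1:8  d2:6  d3:4  d4:7  d5:7  d6:7  d7:5 → peak 8
Best is A@4, peak 8.

8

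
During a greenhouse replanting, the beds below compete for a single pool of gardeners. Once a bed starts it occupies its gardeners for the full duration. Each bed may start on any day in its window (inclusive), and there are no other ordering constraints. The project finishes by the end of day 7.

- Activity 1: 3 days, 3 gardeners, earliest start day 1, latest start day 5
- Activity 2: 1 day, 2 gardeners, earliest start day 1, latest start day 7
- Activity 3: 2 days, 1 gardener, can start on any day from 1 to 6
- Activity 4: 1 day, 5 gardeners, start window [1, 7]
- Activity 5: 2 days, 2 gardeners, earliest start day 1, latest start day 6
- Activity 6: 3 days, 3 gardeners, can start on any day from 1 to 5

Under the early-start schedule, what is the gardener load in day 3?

6

At early start, day 3 has: Activity 1, Activity 6.
Demand: 3 + 3 = 6.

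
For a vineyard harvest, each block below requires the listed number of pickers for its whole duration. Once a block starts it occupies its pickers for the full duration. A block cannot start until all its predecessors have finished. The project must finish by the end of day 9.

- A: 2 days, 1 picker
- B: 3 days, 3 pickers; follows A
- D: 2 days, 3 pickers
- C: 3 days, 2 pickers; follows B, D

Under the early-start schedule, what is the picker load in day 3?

At early start, day 3 has: B.
Demand: 3 = 3.

3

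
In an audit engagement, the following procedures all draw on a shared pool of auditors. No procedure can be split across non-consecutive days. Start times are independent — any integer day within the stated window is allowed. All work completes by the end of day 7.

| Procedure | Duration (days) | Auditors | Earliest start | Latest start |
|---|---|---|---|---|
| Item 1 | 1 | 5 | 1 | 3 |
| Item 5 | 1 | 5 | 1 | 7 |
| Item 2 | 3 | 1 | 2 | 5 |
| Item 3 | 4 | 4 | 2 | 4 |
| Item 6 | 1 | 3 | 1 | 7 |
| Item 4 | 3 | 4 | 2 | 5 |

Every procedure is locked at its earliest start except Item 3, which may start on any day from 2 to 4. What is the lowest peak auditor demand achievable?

13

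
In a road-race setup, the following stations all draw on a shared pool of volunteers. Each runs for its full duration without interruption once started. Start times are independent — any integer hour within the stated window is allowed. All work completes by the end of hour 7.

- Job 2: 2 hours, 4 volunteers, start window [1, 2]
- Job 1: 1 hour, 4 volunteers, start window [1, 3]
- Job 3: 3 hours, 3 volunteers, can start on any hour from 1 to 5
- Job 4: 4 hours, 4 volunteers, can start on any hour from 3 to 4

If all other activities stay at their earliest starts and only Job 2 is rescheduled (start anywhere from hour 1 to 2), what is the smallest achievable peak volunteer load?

Job 2@1: h1:11  h2:7  h3:7  h4:4  h5:4  h6:4  h7:0 → peak 11
Job 2@2: h1:7  h2:7  h3:11  h4:4  h5:4  h6:4  h7:0 → peak 11
Best is Job 2@1, peak 11.

11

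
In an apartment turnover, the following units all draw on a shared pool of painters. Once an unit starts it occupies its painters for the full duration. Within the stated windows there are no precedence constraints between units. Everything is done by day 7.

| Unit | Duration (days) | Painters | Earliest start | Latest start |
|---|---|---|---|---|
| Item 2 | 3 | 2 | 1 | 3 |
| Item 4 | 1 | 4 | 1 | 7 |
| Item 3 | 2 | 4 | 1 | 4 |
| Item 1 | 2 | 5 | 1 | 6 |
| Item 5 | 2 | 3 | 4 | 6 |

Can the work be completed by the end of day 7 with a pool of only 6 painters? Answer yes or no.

yes

Schedule Item 2@1, Item 4@1, Item 3@2, Item 1@4, Item 5@6: d1:6  d2:6  d3:6  d4:5  d5:5  d6:3  d7:3 — peak 6 ≤ 6.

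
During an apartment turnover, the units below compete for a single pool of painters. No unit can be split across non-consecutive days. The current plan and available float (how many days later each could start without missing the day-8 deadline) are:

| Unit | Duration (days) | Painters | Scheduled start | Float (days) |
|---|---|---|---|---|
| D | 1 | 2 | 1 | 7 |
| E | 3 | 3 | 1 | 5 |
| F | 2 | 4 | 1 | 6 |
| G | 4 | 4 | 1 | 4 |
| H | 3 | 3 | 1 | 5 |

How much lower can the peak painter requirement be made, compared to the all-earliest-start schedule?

9

Early-start peak: d1:16  d2:14  d3:10  d4:4  d5:0  d6:0  d7:0  d8:0 ⇒ 16.
Leveled (D@1, E@1, F@2, G@4, H@4): d1:5  d2:7  d3:7  d4:7  d5:7  d6:7  d7:4  d8:0 ⇒ 7.
Reduction 16 − 7 = 9.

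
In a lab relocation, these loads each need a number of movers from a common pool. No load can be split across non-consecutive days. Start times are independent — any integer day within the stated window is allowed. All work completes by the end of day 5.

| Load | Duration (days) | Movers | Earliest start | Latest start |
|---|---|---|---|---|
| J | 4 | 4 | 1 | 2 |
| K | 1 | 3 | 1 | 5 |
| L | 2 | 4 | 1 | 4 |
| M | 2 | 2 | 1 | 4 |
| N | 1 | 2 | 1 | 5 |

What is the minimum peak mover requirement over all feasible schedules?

8

Early-start (J@1, K@1, L@1, M@1, N@1) gives peak 15: d1:15  d2:10  d3:4  d4:4  d5:0.
Shift L→2, M→4, N→4.
Schedule J@1, K@1, L@2, M@4, N@4: d1:7  d2:8  d3:8  d4:8  d5:2 — peak 8.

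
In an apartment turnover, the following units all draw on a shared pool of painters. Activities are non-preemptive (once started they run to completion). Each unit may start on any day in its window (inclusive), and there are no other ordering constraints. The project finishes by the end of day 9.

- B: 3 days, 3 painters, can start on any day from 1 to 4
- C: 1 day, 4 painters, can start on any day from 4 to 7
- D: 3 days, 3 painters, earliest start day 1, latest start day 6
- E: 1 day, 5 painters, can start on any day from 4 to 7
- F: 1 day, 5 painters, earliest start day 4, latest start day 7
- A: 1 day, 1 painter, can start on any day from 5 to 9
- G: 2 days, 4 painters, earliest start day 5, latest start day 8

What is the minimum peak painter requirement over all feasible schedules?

Early-start (B@1, C@4, D@1, E@4, F@4, A@5, G@5) gives peak 14: d1:6  d2:6  d3:6  d4:14  d5:5  d6:4  d7:0  d8:0  d9:0.
Shift E→5, F→6, G→7.
Schedule B@1, C@4, D@1, E@5, F@6, A@5, G@7: d1:6  d2:6  d3:6  d4:4  d5:6  d6:5  d7:4  d8:4  d9:0 — peak 6.

6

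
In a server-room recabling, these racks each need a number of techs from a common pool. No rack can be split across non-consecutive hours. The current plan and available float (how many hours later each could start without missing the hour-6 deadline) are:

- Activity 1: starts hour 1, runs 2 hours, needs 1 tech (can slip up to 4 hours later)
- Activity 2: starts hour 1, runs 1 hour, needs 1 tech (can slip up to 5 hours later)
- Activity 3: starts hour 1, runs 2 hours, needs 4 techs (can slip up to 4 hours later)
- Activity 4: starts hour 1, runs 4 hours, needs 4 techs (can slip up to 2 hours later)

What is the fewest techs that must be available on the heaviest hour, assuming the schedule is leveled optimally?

Early-start (Activity 1@1, Activity 2@1, Activity 3@1, Activity 4@1) gives peak 10: h1:10  h2:9  h3:4  h4:4  h5:0  h6:0.
Shift Activity 2→3, Activity 4→3.
Schedule Activity 1@1, Activity 2@3, Activity 3@1, Activity 4@3: h1:5  h2:5  h3:5  h4:4  h5:4  h6:4 — peak 5.
Total tech-hours = 27 over 6 hours ⇒ peak ≥ ⌈27/6⌉ = 5, so 5 is optimal.

5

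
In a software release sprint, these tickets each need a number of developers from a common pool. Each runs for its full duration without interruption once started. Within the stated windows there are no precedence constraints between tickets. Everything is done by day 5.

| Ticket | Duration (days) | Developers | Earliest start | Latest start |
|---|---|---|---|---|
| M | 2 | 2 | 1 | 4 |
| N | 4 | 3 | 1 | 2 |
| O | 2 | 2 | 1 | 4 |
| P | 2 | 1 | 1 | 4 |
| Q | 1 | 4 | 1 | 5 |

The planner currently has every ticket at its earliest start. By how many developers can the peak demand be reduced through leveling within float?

6

Early-start peak: d1:12  d2:8  d3:3  d4:3  d5:0 ⇒ 12.
Leveled (M@1, N@1, O@3, P@1, Q@5): d1:6  d2:6  d3:5  d4:5  d5:4 ⇒ 6.
Reduction 12 − 6 = 6.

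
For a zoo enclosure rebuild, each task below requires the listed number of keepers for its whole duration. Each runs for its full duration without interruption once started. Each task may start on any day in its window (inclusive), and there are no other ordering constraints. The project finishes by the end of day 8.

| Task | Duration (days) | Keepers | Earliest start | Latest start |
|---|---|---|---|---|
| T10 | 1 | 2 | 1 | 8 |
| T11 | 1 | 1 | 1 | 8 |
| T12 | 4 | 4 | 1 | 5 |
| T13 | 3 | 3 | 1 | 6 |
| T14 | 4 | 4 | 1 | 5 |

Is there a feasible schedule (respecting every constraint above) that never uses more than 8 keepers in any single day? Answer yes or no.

Schedule T10@1, T11@1, T12@1, T13@2, T14@5: d1:7  d2:7  d3:7  d4:7  d5:4  d6:4  d7:4  d8:4 — peak 7 ≤ 8.

yes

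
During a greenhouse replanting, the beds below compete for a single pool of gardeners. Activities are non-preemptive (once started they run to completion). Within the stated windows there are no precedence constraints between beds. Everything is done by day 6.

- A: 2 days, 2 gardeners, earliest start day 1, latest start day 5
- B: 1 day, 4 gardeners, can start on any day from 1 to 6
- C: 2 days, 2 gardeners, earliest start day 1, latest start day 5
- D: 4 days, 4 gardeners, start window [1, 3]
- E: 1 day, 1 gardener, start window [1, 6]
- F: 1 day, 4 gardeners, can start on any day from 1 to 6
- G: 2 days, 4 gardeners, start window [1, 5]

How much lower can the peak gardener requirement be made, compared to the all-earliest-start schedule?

Early-start peak: d1:21  d2:12  d3:4  d4:4  d5:0  d6:0 ⇒ 21.
Leveled (A@1, B@1, C@1, D@2, E@3, F@4, G@5): d1:8  d2:8  d3:5  d4:8  d5:8  d6:4 ⇒ 8.
Reduction 21 − 8 = 13.

13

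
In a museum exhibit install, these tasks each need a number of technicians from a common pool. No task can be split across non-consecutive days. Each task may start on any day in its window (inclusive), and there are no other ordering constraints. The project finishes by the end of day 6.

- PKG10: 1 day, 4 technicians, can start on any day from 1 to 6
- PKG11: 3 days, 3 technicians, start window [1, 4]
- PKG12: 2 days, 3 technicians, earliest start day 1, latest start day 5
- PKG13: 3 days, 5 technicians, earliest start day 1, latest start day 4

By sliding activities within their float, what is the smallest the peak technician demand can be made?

7

Early-start (PKG10@1, PKG11@1, PKG12@1, PKG13@1) gives peak 15: d1:15  d2:11  d3:8  d4:0  d5:0  d6:0.
Shift PKG12→2, PKG13→4.
Schedule PKG10@1, PKG11@1, PKG12@2, PKG13@4: d1:7  d2:6  d3:6  d4:5  d5:5  d6:5 — peak 7.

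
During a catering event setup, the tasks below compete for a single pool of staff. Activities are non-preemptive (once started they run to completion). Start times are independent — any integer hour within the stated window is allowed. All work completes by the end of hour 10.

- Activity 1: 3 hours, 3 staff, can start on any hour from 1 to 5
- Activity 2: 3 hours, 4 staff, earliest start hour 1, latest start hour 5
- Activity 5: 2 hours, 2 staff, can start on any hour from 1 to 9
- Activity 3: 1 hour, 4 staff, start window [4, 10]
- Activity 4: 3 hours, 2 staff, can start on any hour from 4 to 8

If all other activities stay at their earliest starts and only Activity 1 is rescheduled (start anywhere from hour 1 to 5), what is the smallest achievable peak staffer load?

6

Activity 1@1: h1:9  h2:9  h3:7  h4:6  h5:2  h6:2  h7:0  h8:0  h9:0  h10:0 → peak 9
Activity 1@2: h1:6  h2:9  h3:7  h4:9  h5:2  h6:2  h7:0  h8:0  h9:0  h10:0 → peak 9
Activity 1@3: h1:6  h2:6  h3:7  h4:9  h5:5  h6:2  h7:0  h8:0  h9:0  h10:0 → peak 9
Activity 1@4: h1:6  h2:6  h3:4  h4:9  h5:5  h6:5  h7:0  h8:0  h9:0  h10:0 → peak 9
Activity 1@5: h1:6  h2:6  h3:4  h4:6  h5:5  h6:5  h7:3  h8:0  h9:0  h10:0 → peak 6
Best is Activity 1@5, peak 6.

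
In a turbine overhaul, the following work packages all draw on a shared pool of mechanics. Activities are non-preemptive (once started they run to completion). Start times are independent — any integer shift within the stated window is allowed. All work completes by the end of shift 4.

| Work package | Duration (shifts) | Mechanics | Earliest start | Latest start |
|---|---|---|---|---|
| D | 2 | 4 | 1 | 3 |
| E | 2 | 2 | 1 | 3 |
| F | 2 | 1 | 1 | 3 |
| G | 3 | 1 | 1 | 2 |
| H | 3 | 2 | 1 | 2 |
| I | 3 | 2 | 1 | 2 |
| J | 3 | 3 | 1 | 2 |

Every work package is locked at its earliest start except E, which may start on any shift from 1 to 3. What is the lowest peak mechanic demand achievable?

13

E@1: s1:15  s2:15  s3:8  s4:0 → peak 15
E@2: s1:13  s2:15  s3:10  s4:0 → peak 15
E@3: s1:13  s2:13  s3:10  s4:2 → peak 13
Best is E@3, peak 13.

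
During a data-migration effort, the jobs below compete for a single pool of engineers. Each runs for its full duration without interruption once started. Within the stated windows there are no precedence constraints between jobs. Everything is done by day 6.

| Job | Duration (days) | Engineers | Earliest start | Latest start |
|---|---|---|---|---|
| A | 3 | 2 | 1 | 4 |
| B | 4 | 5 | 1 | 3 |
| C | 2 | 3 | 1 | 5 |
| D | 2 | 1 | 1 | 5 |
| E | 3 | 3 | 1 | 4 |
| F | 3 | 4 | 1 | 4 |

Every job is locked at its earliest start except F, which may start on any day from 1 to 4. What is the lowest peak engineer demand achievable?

F@1: d1:18  d2:18  d3:14  d4:5  d5:0  d6:0 → peak 18
F@2: d1:14  d2:18  d3:14  d4:9  d5:0  d6:0 → peak 18
F@3: d1:14  d2:14  d3:14  d4:9  d5:4  d6:0 → peak 14
F@4: d1:14  d2:14  d3:10  d4:9  d5:4  d6:4 → peak 14
Best is F@3, peak 14.

14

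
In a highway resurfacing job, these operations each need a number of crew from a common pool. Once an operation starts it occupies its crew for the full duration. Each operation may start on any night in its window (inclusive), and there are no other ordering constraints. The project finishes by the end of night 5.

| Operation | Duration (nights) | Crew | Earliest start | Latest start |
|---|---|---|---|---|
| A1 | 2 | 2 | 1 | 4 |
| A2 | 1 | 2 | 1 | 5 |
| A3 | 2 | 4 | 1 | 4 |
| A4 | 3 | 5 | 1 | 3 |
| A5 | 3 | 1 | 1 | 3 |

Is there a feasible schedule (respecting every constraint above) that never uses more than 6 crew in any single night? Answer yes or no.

Total crew member-nights = 32; over 5 nights the average is 32/5 > 6, so some night must exceed 6.

no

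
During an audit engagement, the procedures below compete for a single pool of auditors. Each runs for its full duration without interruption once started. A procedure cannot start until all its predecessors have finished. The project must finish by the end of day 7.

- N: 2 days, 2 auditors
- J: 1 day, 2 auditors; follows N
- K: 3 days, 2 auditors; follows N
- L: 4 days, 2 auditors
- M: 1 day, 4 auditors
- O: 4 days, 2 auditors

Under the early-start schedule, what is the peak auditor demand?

Early-start schedule: N@1, J@3, K@3, L@1, M@1, O@1.
Load per day: day 1: 10, day 2: 6, day 3: 8, day 4: 6, day 5: 2, day 6: 0, day 7: 0.
Peak is 10.

10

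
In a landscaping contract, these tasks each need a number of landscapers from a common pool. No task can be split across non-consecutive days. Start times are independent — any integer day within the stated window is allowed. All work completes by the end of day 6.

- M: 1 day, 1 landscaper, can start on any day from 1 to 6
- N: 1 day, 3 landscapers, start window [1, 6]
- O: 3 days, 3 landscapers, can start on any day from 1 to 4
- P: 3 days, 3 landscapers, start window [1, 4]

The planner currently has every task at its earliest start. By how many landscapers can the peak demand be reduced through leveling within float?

Early-start peak: d1:10  d2:6  d3:6  d4:0  d5:0  d6:0 ⇒ 10.
Leveled (M@1, N@1, O@2, P@2): d1:4  d2:6  d3:6  d4:6  d5:0  d6:0 ⇒ 6.
Reduction 10 − 6 = 4.

4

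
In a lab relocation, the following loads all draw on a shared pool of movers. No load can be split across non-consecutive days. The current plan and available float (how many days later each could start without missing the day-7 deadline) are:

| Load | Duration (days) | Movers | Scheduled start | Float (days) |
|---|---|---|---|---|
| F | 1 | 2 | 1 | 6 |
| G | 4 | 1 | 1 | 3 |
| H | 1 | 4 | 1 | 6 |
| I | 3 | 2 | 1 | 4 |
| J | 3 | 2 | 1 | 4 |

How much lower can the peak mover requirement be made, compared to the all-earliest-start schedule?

Early-start peak: d1:11  d2:5  d3:5  d4:1  d5:0  d6:0  d7:0 ⇒ 11.
Leveled (F@1, G@2, H@7, I@1, J@4): d1:4  d2:3  d3:3  d4:3  d5:3  d6:2  d7:4 ⇒ 4.
Reduction 11 − 4 = 7.

7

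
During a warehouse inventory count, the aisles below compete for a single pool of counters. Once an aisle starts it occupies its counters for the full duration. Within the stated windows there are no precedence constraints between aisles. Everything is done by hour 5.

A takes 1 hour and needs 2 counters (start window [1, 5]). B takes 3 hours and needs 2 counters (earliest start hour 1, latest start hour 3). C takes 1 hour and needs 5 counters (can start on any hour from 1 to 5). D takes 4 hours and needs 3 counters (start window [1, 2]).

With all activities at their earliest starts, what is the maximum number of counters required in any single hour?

Early-start schedule: A@1, B@1, C@1, D@1.
Load per hour: hour 1: 12, hour 2: 5, hour 3: 5, hour 4: 3, hour 5: 0.
Peak is 12.

12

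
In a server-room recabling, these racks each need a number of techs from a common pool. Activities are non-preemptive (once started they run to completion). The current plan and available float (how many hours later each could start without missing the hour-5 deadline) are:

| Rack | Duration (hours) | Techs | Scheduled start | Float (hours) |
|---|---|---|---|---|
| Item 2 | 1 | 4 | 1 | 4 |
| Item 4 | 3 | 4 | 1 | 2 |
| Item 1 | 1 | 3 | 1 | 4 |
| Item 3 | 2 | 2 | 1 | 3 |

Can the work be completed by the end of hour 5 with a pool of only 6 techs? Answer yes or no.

Schedule Item 2@1, Item 4@2, Item 1@5, Item 3@1: h1:6  h2:6  h3:4  h4:4  h5:3 — peak 6 ≤ 6.

yes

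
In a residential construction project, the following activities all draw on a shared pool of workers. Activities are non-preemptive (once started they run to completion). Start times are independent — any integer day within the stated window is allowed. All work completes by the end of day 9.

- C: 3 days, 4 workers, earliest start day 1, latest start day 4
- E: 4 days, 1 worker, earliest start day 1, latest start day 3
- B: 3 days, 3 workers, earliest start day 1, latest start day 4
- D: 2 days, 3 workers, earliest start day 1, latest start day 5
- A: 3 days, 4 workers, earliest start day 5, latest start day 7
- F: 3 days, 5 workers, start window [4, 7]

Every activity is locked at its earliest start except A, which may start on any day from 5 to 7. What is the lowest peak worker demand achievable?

A@5: d1:11  d2:11  d3:8  d4:6  d5:9  d6:9  d7:4  d8:0  d9:0 → peak 11
A@6: d1:11  d2:11  d3:8  d4:6  d5:5  d6:9  d7:4  d8:4  d9:0 → peak 11
A@7: d1:11  d2:11  d3:8  d4:6  d5:5  d6:5  d7:4  d8:4  d9:4 → peak 11
Best is A@5, peak 11.

11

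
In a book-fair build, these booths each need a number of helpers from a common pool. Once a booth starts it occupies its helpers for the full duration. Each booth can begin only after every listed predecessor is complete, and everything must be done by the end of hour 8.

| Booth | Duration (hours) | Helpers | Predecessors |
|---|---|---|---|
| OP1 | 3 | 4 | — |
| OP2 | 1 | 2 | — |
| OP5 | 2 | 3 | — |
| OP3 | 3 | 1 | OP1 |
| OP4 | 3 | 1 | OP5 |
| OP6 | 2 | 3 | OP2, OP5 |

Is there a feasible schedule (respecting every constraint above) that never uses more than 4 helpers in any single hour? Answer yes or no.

yes

Schedule OP1@1, OP2@6, OP5@4, OP3@4, OP4@6, OP6@7: h1:4  h2:4  h3:4  h4:4  h5:4  h6:4  h7:4  h8:4 — peak 4 ≤ 4.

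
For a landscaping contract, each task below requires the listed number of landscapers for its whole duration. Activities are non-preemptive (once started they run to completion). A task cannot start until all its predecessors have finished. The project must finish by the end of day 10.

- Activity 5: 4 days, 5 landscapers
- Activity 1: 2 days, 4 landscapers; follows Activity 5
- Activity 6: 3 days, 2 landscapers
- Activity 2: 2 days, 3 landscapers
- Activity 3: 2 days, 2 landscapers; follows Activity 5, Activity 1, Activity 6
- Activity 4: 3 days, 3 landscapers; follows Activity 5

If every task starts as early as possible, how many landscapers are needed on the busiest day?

Early-start schedule: Activity 5@1, Activity 1@5, Activity 6@1, Activity 2@1, Activity 3@7, Activity 4@5.
Load per day: day 1: 10, day 2: 10, day 3: 7, day 4: 5, day 5: 7, day 6: 7, day 7: 5, day 8: 2, day 9: 0, day 10: 0.
Peak is 10.

10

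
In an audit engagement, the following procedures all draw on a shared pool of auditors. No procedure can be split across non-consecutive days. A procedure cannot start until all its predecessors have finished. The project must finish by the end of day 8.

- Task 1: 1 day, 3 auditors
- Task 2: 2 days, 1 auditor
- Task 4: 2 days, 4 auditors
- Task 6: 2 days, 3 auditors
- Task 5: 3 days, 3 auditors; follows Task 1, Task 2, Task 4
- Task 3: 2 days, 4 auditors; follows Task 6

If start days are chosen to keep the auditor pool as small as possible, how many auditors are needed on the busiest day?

Early-start (Task 1@1, Task 2@1, Task 4@1, Task 6@1, Task 5@3, Task 3@3) gives peak 11: d1:11  d2:8  d3:7  d4:7  d5:3  d6:0  d7:0  d8:0.
Shift Task 4→2, Task 6→4, Task 5→4, Task 3→7.
Schedule Task 1@1, Task 2@1, Task 4@2, Task 6@4, Task 5@4, Task 3@7: d1:4  d2:5  d3:4  d4:6  d5:6  d6:3  d7:4  d8:4 — peak 6.

6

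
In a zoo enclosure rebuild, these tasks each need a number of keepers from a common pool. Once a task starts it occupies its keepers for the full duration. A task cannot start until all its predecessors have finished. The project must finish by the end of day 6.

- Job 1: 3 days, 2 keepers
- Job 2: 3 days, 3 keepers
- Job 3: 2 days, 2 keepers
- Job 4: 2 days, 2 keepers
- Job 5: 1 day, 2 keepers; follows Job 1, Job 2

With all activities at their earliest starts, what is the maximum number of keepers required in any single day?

Early-start schedule: Job 1@1, Job 2@1, Job 3@1, Job 4@1, Job 5@4.
Load per day: day 1: 9, day 2: 9, day 3: 5, day 4: 2, day 5: 0, day 6: 0.
Peak is 9.

9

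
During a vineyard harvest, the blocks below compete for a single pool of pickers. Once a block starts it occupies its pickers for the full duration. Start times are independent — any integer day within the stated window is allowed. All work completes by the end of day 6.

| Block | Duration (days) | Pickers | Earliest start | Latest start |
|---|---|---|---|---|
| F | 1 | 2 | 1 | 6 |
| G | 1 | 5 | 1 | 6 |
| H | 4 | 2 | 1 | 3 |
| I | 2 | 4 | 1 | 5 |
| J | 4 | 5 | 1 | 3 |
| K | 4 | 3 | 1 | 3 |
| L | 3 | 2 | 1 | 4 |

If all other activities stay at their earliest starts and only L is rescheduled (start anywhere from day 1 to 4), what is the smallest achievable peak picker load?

L@1: d1:23  d2:16  d3:12  d4:10  d5:0  d6:0 → peak 23
L@2: d1:21  d2:16  d3:12  d4:12  d5:0  d6:0 → peak 21
L@3: d1:21  d2:14  d3:12  d4:12  d5:2  d6:0 → peak 21
L@4: d1:21  d2:14  d3:10  d4:12  d5:2  d6:2 → peak 21
Best is L@2, peak 21.

21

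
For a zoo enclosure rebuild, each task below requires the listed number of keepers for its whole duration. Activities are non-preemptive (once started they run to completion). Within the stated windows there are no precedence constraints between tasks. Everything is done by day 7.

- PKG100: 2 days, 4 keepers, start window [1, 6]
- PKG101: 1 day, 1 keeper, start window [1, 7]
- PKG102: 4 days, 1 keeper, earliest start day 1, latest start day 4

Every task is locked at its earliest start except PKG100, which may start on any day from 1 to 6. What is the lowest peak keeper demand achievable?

4

PKG100@1: d1:6  d2:5  d3:1  d4:1  d5:0  d6:0  d7:0 → peak 6
PKG100@2: d1:2  d2:5  d3:5  d4:1  d5:0  d6:0  d7:0 → peak 5
PKG100@3: d1:2  d2:1  d3:5  d4:5  d5:0  d6:0  d7:0 → peak 5
PKG100@4: d1:2  d2:1  d3:1  d4:5  d5:4  d6:0  d7:0 → peak 5
PKG100@5: d1:2  d2:1  d3:1  d4:1  d5:4  d6:4  d7:0 → peak 4
PKG100@6: d1:2  d2:1  d3:1  d4:1  d5:0  d6:4  d7:4 → peak 4
Best is PKG100@5, peak 4.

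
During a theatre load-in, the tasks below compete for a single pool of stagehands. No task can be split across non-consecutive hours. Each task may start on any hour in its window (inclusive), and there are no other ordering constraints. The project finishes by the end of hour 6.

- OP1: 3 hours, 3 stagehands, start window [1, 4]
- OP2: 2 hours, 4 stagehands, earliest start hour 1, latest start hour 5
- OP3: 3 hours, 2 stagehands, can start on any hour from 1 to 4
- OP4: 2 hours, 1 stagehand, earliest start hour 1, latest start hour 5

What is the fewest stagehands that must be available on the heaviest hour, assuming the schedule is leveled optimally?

Early-start (OP1@1, OP2@1, OP3@1, OP4@1) gives peak 10: h1:10  h2:10  h3:5  h4:0  h5:0  h6:0.
Shift OP2→4, OP4→4.
Schedule OP1@1, OP2@4, OP3@1, OP4@4: h1:5  h2:5  h3:5  h4:5  h5:5  h6:0 — peak 5.
Total stagehand-hours = 25 over 6 hours ⇒ peak ≥ ⌈25/6⌉ = 5, so 5 is optimal.

5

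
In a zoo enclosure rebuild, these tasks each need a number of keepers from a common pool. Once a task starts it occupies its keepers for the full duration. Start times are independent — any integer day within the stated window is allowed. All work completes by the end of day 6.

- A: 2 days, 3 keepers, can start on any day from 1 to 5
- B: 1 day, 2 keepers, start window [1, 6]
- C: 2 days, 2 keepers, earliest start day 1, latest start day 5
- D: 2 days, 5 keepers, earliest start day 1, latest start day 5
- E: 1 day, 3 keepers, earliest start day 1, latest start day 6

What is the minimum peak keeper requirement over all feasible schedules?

5

Early-start (A@1, B@1, C@1, D@1, E@1) gives peak 15: d1:15  d2:10  d3:0  d4:0  d5:0  d6:0.
Shift C→2, D→4, E→3.
Schedule A@1, B@1, C@2, D@4, E@3: d1:5  d2:5  d3:5  d4:5  d5:5  d6:0 — peak 5.
Total keeper-days = 25 over 6 days ⇒ peak ≥ ⌈25/6⌉ = 5, so 5 is optimal.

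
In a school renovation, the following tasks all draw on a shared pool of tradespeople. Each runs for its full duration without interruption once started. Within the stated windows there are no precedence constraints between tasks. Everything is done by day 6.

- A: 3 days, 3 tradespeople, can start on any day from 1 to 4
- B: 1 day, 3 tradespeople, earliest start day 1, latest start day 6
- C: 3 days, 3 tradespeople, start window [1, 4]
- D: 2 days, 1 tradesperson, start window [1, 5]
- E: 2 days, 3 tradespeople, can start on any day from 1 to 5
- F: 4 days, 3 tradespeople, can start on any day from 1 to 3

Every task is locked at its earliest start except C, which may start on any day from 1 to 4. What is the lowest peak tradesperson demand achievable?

C@1: d1:16  d2:13  d3:9  d4:3  d5:0  d6:0 → peak 16
C@2: d1:13  d2:13  d3:9  d4:6  d5:0  d6:0 → peak 13
C@3: d1:13  d2:10  d3:9  d4:6  d5:3  d6:0 → peak 13
C@4: d1:13  d2:10  d3:6  d4:6  d5:3  d6:3 → peak 13
Best is C@2, peak 13.

13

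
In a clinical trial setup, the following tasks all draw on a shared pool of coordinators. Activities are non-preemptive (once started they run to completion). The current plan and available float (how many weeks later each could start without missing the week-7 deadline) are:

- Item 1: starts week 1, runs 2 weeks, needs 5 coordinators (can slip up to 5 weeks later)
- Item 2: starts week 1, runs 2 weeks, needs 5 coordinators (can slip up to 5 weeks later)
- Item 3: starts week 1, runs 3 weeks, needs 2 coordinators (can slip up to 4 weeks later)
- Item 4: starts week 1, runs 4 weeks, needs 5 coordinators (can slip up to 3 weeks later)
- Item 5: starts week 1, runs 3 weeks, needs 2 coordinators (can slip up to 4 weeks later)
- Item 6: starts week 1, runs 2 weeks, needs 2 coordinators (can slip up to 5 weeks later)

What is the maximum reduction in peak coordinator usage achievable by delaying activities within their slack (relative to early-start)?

Early-start peak: w1:21  w2:21  w3:9  w4:5  w5:0  w6:0  w7:0 ⇒ 21.
Leveled (Item 1@1, Item 2@1, Item 3@3, Item 4@3, Item 5@3, Item 6@6): w1:10  w2:10  w3:9  w4:9  w5:9  w6:7  w7:2 ⇒ 10.
Reduction 21 − 10 = 11.

11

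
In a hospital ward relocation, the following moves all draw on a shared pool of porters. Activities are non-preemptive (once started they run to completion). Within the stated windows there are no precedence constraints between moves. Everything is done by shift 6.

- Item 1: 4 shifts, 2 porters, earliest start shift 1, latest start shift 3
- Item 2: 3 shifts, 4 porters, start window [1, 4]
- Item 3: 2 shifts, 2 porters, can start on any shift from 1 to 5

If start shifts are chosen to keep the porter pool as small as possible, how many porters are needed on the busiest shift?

6

Early-start (Item 1@1, Item 2@1, Item 3@1) gives peak 8: s1:8  s2:8  s3:6  s4:2  s5:0  s6:0.
Shift Item 3→4.
Schedule Item 1@1, Item 2@1, Item 3@4: s1:6  s2:6  s3:6  s4:4  s5:2  s6:0 — peak 6.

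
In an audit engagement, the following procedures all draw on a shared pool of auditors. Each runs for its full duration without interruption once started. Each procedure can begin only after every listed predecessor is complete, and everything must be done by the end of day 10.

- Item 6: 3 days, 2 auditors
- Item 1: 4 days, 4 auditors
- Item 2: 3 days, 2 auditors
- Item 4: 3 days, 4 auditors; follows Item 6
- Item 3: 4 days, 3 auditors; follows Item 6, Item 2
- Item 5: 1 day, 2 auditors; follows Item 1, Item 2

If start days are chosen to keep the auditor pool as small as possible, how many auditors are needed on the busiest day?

Early-start (Item 6@1, Item 1@1, Item 2@1, Item 4@4, Item 3@4, Item 5@5) gives peak 11: d1:8  d2:8  d3:8  d4:11  d5:9  d6:7  d7:3  d8:0  d9:0  d10:0.
Shift Item 2→4, Item 4→5, Item 3→7, Item 5→8.
Schedule Item 6@1, Item 1@1, Item 2@4, Item 4@5, Item 3@7, Item 5@8: d1:6  d2:6  d3:6  d4:6  d5:6  d6:6  d7:7  d8:5  d9:3  d10:3 — peak 7.

7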